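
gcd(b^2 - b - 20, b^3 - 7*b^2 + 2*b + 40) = b - 5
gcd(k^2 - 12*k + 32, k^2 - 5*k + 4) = k - 4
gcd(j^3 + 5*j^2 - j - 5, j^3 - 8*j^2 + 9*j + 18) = j + 1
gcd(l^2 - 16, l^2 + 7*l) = 1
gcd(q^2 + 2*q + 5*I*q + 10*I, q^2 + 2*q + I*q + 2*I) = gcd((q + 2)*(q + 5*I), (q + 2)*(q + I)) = q + 2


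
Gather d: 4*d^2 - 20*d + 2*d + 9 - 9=4*d^2 - 18*d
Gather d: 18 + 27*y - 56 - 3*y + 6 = 24*y - 32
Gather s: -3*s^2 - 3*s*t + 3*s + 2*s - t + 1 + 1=-3*s^2 + s*(5 - 3*t) - t + 2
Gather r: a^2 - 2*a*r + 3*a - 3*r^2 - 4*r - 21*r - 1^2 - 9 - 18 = a^2 + 3*a - 3*r^2 + r*(-2*a - 25) - 28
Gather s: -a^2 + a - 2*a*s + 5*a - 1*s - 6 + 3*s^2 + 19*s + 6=-a^2 + 6*a + 3*s^2 + s*(18 - 2*a)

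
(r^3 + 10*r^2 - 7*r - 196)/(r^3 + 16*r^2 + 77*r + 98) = (r - 4)/(r + 2)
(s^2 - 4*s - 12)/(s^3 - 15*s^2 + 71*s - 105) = (s^2 - 4*s - 12)/(s^3 - 15*s^2 + 71*s - 105)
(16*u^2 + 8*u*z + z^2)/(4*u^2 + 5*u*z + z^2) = (4*u + z)/(u + z)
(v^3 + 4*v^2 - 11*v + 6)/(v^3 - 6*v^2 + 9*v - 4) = (v + 6)/(v - 4)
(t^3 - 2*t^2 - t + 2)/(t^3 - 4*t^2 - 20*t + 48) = (t^2 - 1)/(t^2 - 2*t - 24)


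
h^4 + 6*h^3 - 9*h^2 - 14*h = h*(h - 2)*(h + 1)*(h + 7)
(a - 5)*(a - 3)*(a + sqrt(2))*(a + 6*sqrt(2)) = a^4 - 8*a^3 + 7*sqrt(2)*a^3 - 56*sqrt(2)*a^2 + 27*a^2 - 96*a + 105*sqrt(2)*a + 180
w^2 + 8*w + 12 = (w + 2)*(w + 6)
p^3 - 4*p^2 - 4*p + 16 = (p - 4)*(p - 2)*(p + 2)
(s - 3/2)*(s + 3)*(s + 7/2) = s^3 + 5*s^2 + 3*s/4 - 63/4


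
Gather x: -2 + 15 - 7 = 6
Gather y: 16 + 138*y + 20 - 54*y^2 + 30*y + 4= -54*y^2 + 168*y + 40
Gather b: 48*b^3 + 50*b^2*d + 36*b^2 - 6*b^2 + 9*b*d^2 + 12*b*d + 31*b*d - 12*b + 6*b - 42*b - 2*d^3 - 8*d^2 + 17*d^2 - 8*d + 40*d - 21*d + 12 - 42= 48*b^3 + b^2*(50*d + 30) + b*(9*d^2 + 43*d - 48) - 2*d^3 + 9*d^2 + 11*d - 30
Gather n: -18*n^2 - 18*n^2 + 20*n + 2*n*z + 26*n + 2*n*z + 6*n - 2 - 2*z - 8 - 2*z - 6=-36*n^2 + n*(4*z + 52) - 4*z - 16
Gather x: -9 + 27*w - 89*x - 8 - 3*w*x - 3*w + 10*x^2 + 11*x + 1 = 24*w + 10*x^2 + x*(-3*w - 78) - 16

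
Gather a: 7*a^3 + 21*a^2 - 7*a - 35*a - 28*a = 7*a^3 + 21*a^2 - 70*a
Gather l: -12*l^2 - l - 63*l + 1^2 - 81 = -12*l^2 - 64*l - 80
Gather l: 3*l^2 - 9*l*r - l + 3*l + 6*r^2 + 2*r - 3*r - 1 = 3*l^2 + l*(2 - 9*r) + 6*r^2 - r - 1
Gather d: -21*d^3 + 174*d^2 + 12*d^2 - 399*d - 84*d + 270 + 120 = -21*d^3 + 186*d^2 - 483*d + 390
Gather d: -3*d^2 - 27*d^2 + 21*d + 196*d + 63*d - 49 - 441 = -30*d^2 + 280*d - 490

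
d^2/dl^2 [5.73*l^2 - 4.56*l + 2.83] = 11.4600000000000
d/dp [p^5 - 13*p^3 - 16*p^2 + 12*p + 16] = 5*p^4 - 39*p^2 - 32*p + 12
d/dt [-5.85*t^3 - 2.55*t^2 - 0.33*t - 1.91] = -17.55*t^2 - 5.1*t - 0.33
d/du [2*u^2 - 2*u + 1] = 4*u - 2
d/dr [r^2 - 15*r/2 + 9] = 2*r - 15/2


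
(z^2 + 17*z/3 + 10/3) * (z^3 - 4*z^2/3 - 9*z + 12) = z^5 + 13*z^4/3 - 119*z^3/9 - 391*z^2/9 + 38*z + 40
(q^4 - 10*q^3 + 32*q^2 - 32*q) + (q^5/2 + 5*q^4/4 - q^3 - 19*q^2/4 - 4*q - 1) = q^5/2 + 9*q^4/4 - 11*q^3 + 109*q^2/4 - 36*q - 1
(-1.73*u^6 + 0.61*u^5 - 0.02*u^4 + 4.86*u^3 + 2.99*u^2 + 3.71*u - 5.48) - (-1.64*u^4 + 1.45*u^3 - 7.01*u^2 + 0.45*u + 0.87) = -1.73*u^6 + 0.61*u^5 + 1.62*u^4 + 3.41*u^3 + 10.0*u^2 + 3.26*u - 6.35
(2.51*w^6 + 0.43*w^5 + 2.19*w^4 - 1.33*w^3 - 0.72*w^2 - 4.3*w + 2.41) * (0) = 0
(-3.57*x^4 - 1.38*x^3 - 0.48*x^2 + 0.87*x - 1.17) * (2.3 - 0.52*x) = 1.8564*x^5 - 7.4934*x^4 - 2.9244*x^3 - 1.5564*x^2 + 2.6094*x - 2.691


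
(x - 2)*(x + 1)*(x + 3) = x^3 + 2*x^2 - 5*x - 6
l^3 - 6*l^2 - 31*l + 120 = (l - 8)*(l - 3)*(l + 5)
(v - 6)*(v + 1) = v^2 - 5*v - 6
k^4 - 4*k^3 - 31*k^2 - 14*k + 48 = (k - 8)*(k - 1)*(k + 2)*(k + 3)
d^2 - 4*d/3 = d*(d - 4/3)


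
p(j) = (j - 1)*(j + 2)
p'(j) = 2*j + 1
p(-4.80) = 16.24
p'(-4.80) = -8.60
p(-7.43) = 45.77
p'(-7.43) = -13.86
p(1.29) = 0.95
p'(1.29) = 3.58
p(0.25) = -1.69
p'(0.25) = 1.50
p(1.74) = 2.77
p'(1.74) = 4.48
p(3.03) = 10.21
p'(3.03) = 7.06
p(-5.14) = 19.28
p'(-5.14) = -9.28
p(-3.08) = 4.41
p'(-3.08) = -5.16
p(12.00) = 154.00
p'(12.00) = 25.00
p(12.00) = 154.00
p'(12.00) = 25.00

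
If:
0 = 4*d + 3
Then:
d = -3/4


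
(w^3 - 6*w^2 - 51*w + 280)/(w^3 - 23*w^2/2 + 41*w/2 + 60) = 2*(w + 7)/(2*w + 3)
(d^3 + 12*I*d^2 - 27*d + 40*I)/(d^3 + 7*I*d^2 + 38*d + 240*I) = (d - I)/(d - 6*I)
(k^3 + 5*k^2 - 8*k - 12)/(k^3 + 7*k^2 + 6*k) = (k - 2)/k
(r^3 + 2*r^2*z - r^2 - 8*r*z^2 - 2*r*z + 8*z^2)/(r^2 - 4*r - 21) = (-r^3 - 2*r^2*z + r^2 + 8*r*z^2 + 2*r*z - 8*z^2)/(-r^2 + 4*r + 21)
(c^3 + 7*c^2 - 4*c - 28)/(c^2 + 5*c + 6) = (c^2 + 5*c - 14)/(c + 3)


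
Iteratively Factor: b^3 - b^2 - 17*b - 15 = (b - 5)*(b^2 + 4*b + 3) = (b - 5)*(b + 3)*(b + 1)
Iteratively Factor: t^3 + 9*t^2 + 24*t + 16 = (t + 4)*(t^2 + 5*t + 4) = (t + 1)*(t + 4)*(t + 4)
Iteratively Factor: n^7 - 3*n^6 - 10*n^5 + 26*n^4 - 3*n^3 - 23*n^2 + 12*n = (n + 1)*(n^6 - 4*n^5 - 6*n^4 + 32*n^3 - 35*n^2 + 12*n) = (n + 1)*(n + 3)*(n^5 - 7*n^4 + 15*n^3 - 13*n^2 + 4*n) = (n - 1)*(n + 1)*(n + 3)*(n^4 - 6*n^3 + 9*n^2 - 4*n) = n*(n - 1)*(n + 1)*(n + 3)*(n^3 - 6*n^2 + 9*n - 4) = n*(n - 4)*(n - 1)*(n + 1)*(n + 3)*(n^2 - 2*n + 1) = n*(n - 4)*(n - 1)^2*(n + 1)*(n + 3)*(n - 1)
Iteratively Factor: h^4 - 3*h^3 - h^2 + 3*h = (h)*(h^3 - 3*h^2 - h + 3) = h*(h - 3)*(h^2 - 1) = h*(h - 3)*(h - 1)*(h + 1)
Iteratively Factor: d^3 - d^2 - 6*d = (d)*(d^2 - d - 6) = d*(d - 3)*(d + 2)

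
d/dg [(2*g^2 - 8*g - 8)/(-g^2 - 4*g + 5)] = 4*(-4*g^2 + g - 18)/(g^4 + 8*g^3 + 6*g^2 - 40*g + 25)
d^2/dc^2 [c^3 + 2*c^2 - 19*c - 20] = 6*c + 4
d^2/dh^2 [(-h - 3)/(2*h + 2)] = -2/(h + 1)^3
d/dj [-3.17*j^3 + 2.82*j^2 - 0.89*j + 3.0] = -9.51*j^2 + 5.64*j - 0.89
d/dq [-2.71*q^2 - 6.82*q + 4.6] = -5.42*q - 6.82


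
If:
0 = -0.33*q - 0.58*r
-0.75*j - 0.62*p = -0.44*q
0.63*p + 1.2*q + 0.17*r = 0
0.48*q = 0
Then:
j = 0.00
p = 0.00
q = 0.00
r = 0.00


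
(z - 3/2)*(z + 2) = z^2 + z/2 - 3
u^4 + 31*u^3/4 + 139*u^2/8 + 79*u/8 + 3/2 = (u + 1/4)*(u + 1/2)*(u + 3)*(u + 4)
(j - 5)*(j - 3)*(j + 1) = j^3 - 7*j^2 + 7*j + 15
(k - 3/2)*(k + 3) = k^2 + 3*k/2 - 9/2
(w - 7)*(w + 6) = w^2 - w - 42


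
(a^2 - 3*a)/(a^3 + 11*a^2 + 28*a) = (a - 3)/(a^2 + 11*a + 28)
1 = 1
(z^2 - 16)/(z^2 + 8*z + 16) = (z - 4)/(z + 4)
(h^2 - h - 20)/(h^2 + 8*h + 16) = (h - 5)/(h + 4)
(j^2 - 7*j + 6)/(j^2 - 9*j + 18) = (j - 1)/(j - 3)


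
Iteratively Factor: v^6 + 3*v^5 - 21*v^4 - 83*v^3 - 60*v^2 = (v + 1)*(v^5 + 2*v^4 - 23*v^3 - 60*v^2) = (v + 1)*(v + 3)*(v^4 - v^3 - 20*v^2) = (v + 1)*(v + 3)*(v + 4)*(v^3 - 5*v^2) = v*(v + 1)*(v + 3)*(v + 4)*(v^2 - 5*v) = v^2*(v + 1)*(v + 3)*(v + 4)*(v - 5)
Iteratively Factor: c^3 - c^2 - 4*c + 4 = (c - 2)*(c^2 + c - 2) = (c - 2)*(c - 1)*(c + 2)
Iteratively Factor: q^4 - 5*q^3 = (q)*(q^3 - 5*q^2) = q*(q - 5)*(q^2) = q^2*(q - 5)*(q)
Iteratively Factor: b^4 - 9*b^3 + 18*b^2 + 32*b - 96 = (b - 4)*(b^3 - 5*b^2 - 2*b + 24) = (b - 4)^2*(b^2 - b - 6) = (b - 4)^2*(b - 3)*(b + 2)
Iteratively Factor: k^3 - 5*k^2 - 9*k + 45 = (k - 3)*(k^2 - 2*k - 15) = (k - 5)*(k - 3)*(k + 3)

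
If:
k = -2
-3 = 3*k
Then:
No Solution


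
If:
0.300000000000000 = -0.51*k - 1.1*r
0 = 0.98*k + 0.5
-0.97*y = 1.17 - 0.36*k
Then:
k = -0.51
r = -0.04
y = -1.40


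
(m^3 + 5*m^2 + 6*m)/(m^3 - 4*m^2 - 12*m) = (m + 3)/(m - 6)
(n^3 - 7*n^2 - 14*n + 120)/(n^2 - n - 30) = (n^2 - n - 20)/(n + 5)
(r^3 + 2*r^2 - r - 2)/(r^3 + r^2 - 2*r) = (r + 1)/r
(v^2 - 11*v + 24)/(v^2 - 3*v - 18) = (-v^2 + 11*v - 24)/(-v^2 + 3*v + 18)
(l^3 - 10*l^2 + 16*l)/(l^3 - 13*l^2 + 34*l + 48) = l*(l - 2)/(l^2 - 5*l - 6)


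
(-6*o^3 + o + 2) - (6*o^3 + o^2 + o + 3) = -12*o^3 - o^2 - 1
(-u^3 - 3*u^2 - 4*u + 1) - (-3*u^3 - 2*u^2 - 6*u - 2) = 2*u^3 - u^2 + 2*u + 3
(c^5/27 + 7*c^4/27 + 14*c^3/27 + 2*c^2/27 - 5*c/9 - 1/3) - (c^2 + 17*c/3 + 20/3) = c^5/27 + 7*c^4/27 + 14*c^3/27 - 25*c^2/27 - 56*c/9 - 7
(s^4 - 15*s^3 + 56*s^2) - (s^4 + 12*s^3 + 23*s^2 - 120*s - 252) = -27*s^3 + 33*s^2 + 120*s + 252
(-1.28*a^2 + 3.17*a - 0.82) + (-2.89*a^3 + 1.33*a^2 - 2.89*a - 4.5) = -2.89*a^3 + 0.05*a^2 + 0.28*a - 5.32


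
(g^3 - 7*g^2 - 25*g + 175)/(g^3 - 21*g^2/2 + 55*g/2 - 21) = 2*(g^2 - 25)/(2*g^2 - 7*g + 6)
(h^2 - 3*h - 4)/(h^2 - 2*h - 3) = (h - 4)/(h - 3)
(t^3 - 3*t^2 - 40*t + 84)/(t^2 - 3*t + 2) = (t^2 - t - 42)/(t - 1)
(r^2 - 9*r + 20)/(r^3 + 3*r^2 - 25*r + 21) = (r^2 - 9*r + 20)/(r^3 + 3*r^2 - 25*r + 21)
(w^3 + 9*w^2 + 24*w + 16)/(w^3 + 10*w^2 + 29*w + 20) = (w + 4)/(w + 5)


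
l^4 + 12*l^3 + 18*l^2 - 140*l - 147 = (l - 3)*(l + 1)*(l + 7)^2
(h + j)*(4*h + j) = 4*h^2 + 5*h*j + j^2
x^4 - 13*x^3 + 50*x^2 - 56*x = x*(x - 7)*(x - 4)*(x - 2)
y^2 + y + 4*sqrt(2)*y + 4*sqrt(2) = (y + 1)*(y + 4*sqrt(2))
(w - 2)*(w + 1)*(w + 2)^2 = w^4 + 3*w^3 - 2*w^2 - 12*w - 8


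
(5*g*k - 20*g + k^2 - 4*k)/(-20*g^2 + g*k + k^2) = (4 - k)/(4*g - k)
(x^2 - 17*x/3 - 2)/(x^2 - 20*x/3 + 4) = (3*x + 1)/(3*x - 2)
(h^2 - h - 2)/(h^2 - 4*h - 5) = (h - 2)/(h - 5)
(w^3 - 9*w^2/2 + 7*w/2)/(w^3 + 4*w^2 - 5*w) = (w - 7/2)/(w + 5)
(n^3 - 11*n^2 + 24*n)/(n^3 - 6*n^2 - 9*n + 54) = n*(n - 8)/(n^2 - 3*n - 18)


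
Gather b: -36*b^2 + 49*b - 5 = -36*b^2 + 49*b - 5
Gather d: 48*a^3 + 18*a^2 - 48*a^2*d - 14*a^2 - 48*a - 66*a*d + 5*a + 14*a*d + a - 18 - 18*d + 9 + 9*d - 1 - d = 48*a^3 + 4*a^2 - 42*a + d*(-48*a^2 - 52*a - 10) - 10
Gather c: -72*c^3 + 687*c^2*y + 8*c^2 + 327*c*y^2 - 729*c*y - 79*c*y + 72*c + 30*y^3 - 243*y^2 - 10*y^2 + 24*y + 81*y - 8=-72*c^3 + c^2*(687*y + 8) + c*(327*y^2 - 808*y + 72) + 30*y^3 - 253*y^2 + 105*y - 8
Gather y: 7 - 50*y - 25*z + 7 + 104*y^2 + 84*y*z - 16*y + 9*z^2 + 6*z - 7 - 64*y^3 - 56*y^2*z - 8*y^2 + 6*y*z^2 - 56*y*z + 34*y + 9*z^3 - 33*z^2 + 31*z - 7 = -64*y^3 + y^2*(96 - 56*z) + y*(6*z^2 + 28*z - 32) + 9*z^3 - 24*z^2 + 12*z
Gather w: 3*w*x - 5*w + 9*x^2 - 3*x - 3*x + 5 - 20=w*(3*x - 5) + 9*x^2 - 6*x - 15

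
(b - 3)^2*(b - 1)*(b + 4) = b^4 - 3*b^3 - 13*b^2 + 51*b - 36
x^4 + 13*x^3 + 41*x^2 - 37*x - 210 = (x - 2)*(x + 3)*(x + 5)*(x + 7)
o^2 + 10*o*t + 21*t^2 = (o + 3*t)*(o + 7*t)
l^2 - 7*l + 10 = (l - 5)*(l - 2)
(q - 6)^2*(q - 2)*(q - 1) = q^4 - 15*q^3 + 74*q^2 - 132*q + 72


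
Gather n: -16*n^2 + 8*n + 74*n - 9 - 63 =-16*n^2 + 82*n - 72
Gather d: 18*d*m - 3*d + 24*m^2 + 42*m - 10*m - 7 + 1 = d*(18*m - 3) + 24*m^2 + 32*m - 6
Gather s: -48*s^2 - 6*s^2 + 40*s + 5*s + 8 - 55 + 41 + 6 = -54*s^2 + 45*s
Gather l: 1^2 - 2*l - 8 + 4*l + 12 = 2*l + 5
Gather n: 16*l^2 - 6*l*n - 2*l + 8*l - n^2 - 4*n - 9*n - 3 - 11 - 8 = 16*l^2 + 6*l - n^2 + n*(-6*l - 13) - 22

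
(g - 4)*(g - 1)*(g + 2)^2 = g^4 - g^3 - 12*g^2 - 4*g + 16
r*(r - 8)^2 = r^3 - 16*r^2 + 64*r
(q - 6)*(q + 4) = q^2 - 2*q - 24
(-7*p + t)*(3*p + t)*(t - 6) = -21*p^2*t + 126*p^2 - 4*p*t^2 + 24*p*t + t^3 - 6*t^2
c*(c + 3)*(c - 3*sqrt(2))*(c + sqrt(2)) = c^4 - 2*sqrt(2)*c^3 + 3*c^3 - 6*sqrt(2)*c^2 - 6*c^2 - 18*c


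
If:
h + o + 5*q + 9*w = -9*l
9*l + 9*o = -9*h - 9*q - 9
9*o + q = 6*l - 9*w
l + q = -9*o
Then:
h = 22*w/7 - 11/9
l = 9*w/7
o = 11*w/28 - 1/36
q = 1/4 - 135*w/28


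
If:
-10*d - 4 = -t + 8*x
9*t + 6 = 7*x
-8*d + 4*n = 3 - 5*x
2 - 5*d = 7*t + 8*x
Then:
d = -998/885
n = -9379/3540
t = 8/177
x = 54/59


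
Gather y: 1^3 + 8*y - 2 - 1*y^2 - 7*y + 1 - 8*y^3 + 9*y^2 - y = -8*y^3 + 8*y^2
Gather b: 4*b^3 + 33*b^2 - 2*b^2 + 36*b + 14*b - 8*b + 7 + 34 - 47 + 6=4*b^3 + 31*b^2 + 42*b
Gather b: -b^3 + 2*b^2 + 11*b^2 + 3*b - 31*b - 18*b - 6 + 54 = -b^3 + 13*b^2 - 46*b + 48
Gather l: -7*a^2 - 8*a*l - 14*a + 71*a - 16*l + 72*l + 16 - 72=-7*a^2 + 57*a + l*(56 - 8*a) - 56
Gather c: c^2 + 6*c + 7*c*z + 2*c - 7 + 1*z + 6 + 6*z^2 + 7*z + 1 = c^2 + c*(7*z + 8) + 6*z^2 + 8*z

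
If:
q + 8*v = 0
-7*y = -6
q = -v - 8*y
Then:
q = -384/49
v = 48/49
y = 6/7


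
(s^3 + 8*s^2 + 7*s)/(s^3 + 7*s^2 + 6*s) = (s + 7)/(s + 6)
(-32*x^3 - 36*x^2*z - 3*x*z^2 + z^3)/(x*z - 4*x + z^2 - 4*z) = (-32*x^2 - 4*x*z + z^2)/(z - 4)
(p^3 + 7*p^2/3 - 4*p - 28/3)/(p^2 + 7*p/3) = p - 4/p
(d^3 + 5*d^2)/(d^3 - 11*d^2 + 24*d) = d*(d + 5)/(d^2 - 11*d + 24)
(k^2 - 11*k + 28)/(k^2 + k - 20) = (k - 7)/(k + 5)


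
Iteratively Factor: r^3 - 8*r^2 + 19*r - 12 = (r - 3)*(r^2 - 5*r + 4) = (r - 4)*(r - 3)*(r - 1)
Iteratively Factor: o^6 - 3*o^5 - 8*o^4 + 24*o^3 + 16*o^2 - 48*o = (o + 2)*(o^5 - 5*o^4 + 2*o^3 + 20*o^2 - 24*o) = (o - 3)*(o + 2)*(o^4 - 2*o^3 - 4*o^2 + 8*o) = (o - 3)*(o + 2)^2*(o^3 - 4*o^2 + 4*o) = o*(o - 3)*(o + 2)^2*(o^2 - 4*o + 4) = o*(o - 3)*(o - 2)*(o + 2)^2*(o - 2)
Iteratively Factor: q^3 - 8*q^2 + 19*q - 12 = (q - 1)*(q^2 - 7*q + 12) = (q - 4)*(q - 1)*(q - 3)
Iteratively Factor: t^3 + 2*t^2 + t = (t + 1)*(t^2 + t) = t*(t + 1)*(t + 1)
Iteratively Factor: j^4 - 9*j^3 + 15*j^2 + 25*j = (j - 5)*(j^3 - 4*j^2 - 5*j) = j*(j - 5)*(j^2 - 4*j - 5) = j*(j - 5)^2*(j + 1)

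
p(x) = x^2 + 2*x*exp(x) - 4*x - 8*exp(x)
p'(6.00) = 2428.57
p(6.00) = 1625.72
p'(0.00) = -10.00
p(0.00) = -8.00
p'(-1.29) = -8.94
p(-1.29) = 3.91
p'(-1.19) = -8.93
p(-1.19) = 3.02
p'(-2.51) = -9.92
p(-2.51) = 15.28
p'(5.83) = 1934.09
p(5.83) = 1256.38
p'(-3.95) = -12.17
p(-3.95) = 31.10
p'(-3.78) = -11.87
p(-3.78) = 29.05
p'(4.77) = 422.97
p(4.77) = 185.27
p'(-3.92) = -12.11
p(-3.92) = 30.73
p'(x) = 2*x*exp(x) + 2*x - 6*exp(x) - 4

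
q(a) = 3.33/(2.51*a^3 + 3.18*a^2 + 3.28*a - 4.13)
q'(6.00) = -0.00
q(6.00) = 0.00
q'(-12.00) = -0.00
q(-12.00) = -0.00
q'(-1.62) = -0.31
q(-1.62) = -0.28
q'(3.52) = -0.02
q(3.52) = 0.02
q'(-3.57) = -0.03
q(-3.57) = -0.04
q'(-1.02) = -0.33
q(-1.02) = -0.49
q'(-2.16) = -0.17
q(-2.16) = -0.15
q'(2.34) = -0.07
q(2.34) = 0.06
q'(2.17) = -0.09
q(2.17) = 0.08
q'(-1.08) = -0.34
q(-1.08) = -0.47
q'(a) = 3.33*(-7.53*a^2 - 6.36*a - 3.28)/(2.51*a^3 + 3.18*a^2 + 3.28*a - 4.13)^2 = (-25.0749*a^2 - 21.1788*a - 10.9224)/(2.51*a^3 + 3.18*a^2 + 3.28*a - 4.13)^2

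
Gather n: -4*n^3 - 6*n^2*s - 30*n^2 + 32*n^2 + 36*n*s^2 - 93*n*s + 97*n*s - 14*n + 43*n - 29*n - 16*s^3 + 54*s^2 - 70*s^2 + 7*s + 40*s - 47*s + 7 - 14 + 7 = -4*n^3 + n^2*(2 - 6*s) + n*(36*s^2 + 4*s) - 16*s^3 - 16*s^2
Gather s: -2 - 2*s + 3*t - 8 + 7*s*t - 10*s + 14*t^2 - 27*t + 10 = s*(7*t - 12) + 14*t^2 - 24*t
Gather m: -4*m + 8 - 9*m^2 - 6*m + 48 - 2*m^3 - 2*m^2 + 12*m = -2*m^3 - 11*m^2 + 2*m + 56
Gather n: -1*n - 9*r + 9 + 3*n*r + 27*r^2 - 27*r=n*(3*r - 1) + 27*r^2 - 36*r + 9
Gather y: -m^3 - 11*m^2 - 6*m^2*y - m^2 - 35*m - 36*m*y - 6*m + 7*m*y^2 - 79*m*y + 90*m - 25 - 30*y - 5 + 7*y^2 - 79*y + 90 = -m^3 - 12*m^2 + 49*m + y^2*(7*m + 7) + y*(-6*m^2 - 115*m - 109) + 60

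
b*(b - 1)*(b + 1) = b^3 - b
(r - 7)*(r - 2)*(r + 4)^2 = r^4 - r^3 - 42*r^2 - 32*r + 224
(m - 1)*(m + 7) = m^2 + 6*m - 7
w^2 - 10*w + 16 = (w - 8)*(w - 2)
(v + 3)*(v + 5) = v^2 + 8*v + 15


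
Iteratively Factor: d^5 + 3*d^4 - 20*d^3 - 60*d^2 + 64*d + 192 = (d + 2)*(d^4 + d^3 - 22*d^2 - 16*d + 96) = (d - 4)*(d + 2)*(d^3 + 5*d^2 - 2*d - 24) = (d - 4)*(d - 2)*(d + 2)*(d^2 + 7*d + 12) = (d - 4)*(d - 2)*(d + 2)*(d + 4)*(d + 3)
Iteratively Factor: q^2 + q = (q)*(q + 1)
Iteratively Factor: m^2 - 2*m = (m - 2)*(m)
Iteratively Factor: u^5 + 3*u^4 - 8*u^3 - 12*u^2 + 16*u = (u - 1)*(u^4 + 4*u^3 - 4*u^2 - 16*u) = (u - 1)*(u + 2)*(u^3 + 2*u^2 - 8*u) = (u - 2)*(u - 1)*(u + 2)*(u^2 + 4*u) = u*(u - 2)*(u - 1)*(u + 2)*(u + 4)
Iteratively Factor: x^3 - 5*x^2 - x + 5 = (x - 1)*(x^2 - 4*x - 5) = (x - 1)*(x + 1)*(x - 5)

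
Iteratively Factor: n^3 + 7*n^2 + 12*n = (n + 4)*(n^2 + 3*n) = (n + 3)*(n + 4)*(n)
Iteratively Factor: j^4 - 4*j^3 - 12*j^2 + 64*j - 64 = (j - 2)*(j^3 - 2*j^2 - 16*j + 32) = (j - 4)*(j - 2)*(j^2 + 2*j - 8) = (j - 4)*(j - 2)^2*(j + 4)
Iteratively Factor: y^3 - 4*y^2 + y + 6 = (y + 1)*(y^2 - 5*y + 6) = (y - 2)*(y + 1)*(y - 3)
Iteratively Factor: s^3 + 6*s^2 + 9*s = (s)*(s^2 + 6*s + 9) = s*(s + 3)*(s + 3)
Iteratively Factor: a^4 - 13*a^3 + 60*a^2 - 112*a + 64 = (a - 1)*(a^3 - 12*a^2 + 48*a - 64) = (a - 4)*(a - 1)*(a^2 - 8*a + 16) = (a - 4)^2*(a - 1)*(a - 4)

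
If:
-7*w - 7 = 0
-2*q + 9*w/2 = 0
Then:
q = -9/4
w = -1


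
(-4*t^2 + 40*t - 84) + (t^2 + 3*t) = -3*t^2 + 43*t - 84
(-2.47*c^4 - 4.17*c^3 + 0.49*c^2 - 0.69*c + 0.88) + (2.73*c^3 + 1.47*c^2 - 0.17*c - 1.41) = -2.47*c^4 - 1.44*c^3 + 1.96*c^2 - 0.86*c - 0.53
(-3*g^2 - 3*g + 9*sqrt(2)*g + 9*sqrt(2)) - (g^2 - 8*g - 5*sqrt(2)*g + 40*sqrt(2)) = -4*g^2 + 5*g + 14*sqrt(2)*g - 31*sqrt(2)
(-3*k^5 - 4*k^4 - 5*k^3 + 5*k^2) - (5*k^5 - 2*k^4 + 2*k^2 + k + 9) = -8*k^5 - 2*k^4 - 5*k^3 + 3*k^2 - k - 9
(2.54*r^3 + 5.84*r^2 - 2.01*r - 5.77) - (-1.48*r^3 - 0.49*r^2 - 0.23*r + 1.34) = 4.02*r^3 + 6.33*r^2 - 1.78*r - 7.11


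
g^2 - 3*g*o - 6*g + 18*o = (g - 6)*(g - 3*o)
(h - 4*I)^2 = h^2 - 8*I*h - 16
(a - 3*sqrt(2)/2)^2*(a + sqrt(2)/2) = a^3 - 5*sqrt(2)*a^2/2 + 3*a/2 + 9*sqrt(2)/4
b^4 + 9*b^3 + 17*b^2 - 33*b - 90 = (b - 2)*(b + 3)^2*(b + 5)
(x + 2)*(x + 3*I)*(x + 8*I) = x^3 + 2*x^2 + 11*I*x^2 - 24*x + 22*I*x - 48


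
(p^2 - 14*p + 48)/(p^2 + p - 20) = (p^2 - 14*p + 48)/(p^2 + p - 20)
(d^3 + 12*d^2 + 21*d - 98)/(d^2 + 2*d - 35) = (d^2 + 5*d - 14)/(d - 5)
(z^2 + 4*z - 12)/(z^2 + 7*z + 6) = (z - 2)/(z + 1)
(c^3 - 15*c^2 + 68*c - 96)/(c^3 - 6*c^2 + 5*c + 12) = (c - 8)/(c + 1)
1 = 1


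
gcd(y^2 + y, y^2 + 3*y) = y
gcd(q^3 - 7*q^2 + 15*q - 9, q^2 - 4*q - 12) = 1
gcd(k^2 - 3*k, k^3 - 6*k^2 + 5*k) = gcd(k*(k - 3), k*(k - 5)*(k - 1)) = k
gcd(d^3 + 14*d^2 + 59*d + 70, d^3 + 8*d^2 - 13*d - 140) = d^2 + 12*d + 35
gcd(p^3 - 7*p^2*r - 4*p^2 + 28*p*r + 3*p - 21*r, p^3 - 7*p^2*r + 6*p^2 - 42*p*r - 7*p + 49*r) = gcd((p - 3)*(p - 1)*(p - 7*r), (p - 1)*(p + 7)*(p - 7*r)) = p^2 - 7*p*r - p + 7*r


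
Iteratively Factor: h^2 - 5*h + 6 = (h - 2)*(h - 3)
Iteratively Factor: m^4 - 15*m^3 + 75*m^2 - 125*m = (m)*(m^3 - 15*m^2 + 75*m - 125) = m*(m - 5)*(m^2 - 10*m + 25) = m*(m - 5)^2*(m - 5)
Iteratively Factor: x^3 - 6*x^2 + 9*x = (x - 3)*(x^2 - 3*x) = (x - 3)^2*(x)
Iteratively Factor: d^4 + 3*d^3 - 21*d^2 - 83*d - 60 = (d + 3)*(d^3 - 21*d - 20) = (d - 5)*(d + 3)*(d^2 + 5*d + 4) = (d - 5)*(d + 1)*(d + 3)*(d + 4)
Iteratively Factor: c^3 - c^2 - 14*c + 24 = (c - 2)*(c^2 + c - 12) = (c - 3)*(c - 2)*(c + 4)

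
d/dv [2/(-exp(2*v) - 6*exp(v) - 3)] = 4*(exp(v) + 3)*exp(v)/(exp(2*v) + 6*exp(v) + 3)^2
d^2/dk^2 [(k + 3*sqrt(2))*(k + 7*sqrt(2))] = 2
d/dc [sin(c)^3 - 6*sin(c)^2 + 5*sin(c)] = (3*sin(c)^2 - 12*sin(c) + 5)*cos(c)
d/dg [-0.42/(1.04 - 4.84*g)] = -2.0328/(4.84*g - 1.04)^2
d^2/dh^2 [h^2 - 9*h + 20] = 2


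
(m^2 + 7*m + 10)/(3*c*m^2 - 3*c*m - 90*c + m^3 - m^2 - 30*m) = (m + 2)/(3*c*m - 18*c + m^2 - 6*m)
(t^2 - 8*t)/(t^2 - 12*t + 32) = t/(t - 4)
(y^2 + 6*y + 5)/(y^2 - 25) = (y + 1)/(y - 5)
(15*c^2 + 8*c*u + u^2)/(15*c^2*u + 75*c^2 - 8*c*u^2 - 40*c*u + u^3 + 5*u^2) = (15*c^2 + 8*c*u + u^2)/(15*c^2*u + 75*c^2 - 8*c*u^2 - 40*c*u + u^3 + 5*u^2)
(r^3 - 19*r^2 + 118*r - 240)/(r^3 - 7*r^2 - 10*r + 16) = (r^2 - 11*r + 30)/(r^2 + r - 2)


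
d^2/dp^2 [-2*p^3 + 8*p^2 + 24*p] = 16 - 12*p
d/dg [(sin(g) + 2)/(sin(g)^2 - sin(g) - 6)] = -cos(g)/(sin(g) - 3)^2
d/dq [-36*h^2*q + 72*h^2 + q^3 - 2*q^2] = -36*h^2 + 3*q^2 - 4*q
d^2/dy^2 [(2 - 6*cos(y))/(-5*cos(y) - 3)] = 28*(5*cos(y)^2 - 3*cos(y) - 10)/(5*cos(y) + 3)^3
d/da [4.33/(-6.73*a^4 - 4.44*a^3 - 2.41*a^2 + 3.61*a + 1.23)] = (116.5636*a^3 + 57.6756*a^2 + 20.8706*a - 15.6313)/(6.73*a^4 + 4.44*a^3 + 2.41*a^2 - 3.61*a - 1.23)^2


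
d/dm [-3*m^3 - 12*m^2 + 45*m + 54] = -9*m^2 - 24*m + 45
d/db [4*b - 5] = 4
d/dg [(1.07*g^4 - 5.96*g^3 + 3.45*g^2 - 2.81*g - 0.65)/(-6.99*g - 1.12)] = (-22.4379*g^4 + 78.5272*g^3 - 4.0899*g^2 - 7.728*g - 1.3963)/(48.8601*g^2 + 15.6576*g + 1.2544)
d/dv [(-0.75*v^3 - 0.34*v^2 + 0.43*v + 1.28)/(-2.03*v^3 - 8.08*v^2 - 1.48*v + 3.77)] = (5.3698*v^4 + 3.9658*v^3 + 3.2903*v^2 + 18.1212*v + 3.5155)/(4.1209*v^6 + 32.8048*v^5 + 71.2952*v^4 + 8.6106*v^3 - 58.7328*v^2 - 11.1592*v + 14.2129)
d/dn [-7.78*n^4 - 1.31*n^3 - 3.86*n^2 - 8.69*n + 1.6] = -31.12*n^3 - 3.93*n^2 - 7.72*n - 8.69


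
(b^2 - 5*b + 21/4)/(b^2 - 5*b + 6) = (b^2 - 5*b + 21/4)/(b^2 - 5*b + 6)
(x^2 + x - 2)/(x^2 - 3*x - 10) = (x - 1)/(x - 5)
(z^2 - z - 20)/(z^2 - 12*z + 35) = (z + 4)/(z - 7)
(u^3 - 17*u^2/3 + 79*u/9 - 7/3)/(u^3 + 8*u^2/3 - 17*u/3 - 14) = (u^2 - 10*u/3 + 1)/(u^2 + 5*u + 6)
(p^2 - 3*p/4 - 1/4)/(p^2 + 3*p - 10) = (4*p^2 - 3*p - 1)/(4*(p^2 + 3*p - 10))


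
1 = 1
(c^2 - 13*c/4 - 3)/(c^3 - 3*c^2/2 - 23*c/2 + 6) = (4*c + 3)/(2*(2*c^2 + 5*c - 3))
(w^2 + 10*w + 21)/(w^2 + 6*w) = (w^2 + 10*w + 21)/(w*(w + 6))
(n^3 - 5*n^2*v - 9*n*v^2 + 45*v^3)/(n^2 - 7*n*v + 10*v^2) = (-n^2 + 9*v^2)/(-n + 2*v)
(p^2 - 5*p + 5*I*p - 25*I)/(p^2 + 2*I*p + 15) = (p - 5)/(p - 3*I)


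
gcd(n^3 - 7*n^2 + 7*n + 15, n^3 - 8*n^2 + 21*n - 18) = n - 3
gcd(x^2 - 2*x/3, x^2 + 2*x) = x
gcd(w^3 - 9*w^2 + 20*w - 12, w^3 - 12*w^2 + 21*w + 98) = 1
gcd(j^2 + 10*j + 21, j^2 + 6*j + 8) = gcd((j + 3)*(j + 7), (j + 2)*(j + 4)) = 1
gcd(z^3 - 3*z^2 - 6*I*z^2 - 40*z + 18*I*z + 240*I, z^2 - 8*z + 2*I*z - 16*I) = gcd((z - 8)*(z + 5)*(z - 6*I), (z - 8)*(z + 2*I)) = z - 8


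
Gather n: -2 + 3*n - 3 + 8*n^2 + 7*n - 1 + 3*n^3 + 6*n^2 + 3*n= 3*n^3 + 14*n^2 + 13*n - 6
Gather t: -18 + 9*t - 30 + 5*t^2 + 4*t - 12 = 5*t^2 + 13*t - 60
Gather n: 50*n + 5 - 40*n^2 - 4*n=-40*n^2 + 46*n + 5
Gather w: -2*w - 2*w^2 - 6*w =-2*w^2 - 8*w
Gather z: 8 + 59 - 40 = 27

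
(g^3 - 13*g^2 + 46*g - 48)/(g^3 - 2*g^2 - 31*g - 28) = (-g^3 + 13*g^2 - 46*g + 48)/(-g^3 + 2*g^2 + 31*g + 28)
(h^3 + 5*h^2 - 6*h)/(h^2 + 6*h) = h - 1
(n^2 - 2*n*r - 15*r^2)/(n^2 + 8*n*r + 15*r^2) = (n - 5*r)/(n + 5*r)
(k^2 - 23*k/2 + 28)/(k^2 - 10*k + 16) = (k - 7/2)/(k - 2)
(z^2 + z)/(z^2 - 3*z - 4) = z/(z - 4)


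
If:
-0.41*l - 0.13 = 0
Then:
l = -0.32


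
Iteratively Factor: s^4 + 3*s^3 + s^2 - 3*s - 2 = (s - 1)*(s^3 + 4*s^2 + 5*s + 2) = (s - 1)*(s + 1)*(s^2 + 3*s + 2) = (s - 1)*(s + 1)*(s + 2)*(s + 1)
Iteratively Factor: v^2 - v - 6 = (v - 3)*(v + 2)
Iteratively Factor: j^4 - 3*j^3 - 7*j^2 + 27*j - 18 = (j - 3)*(j^3 - 7*j + 6) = (j - 3)*(j + 3)*(j^2 - 3*j + 2) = (j - 3)*(j - 2)*(j + 3)*(j - 1)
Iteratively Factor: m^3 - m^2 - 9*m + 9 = (m + 3)*(m^2 - 4*m + 3) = (m - 3)*(m + 3)*(m - 1)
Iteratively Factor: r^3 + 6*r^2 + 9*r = (r)*(r^2 + 6*r + 9) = r*(r + 3)*(r + 3)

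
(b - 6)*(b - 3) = b^2 - 9*b + 18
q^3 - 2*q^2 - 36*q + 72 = (q - 6)*(q - 2)*(q + 6)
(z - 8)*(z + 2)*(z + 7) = z^3 + z^2 - 58*z - 112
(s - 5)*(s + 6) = s^2 + s - 30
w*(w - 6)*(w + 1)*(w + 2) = w^4 - 3*w^3 - 16*w^2 - 12*w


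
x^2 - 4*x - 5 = (x - 5)*(x + 1)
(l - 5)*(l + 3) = l^2 - 2*l - 15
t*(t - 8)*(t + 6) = t^3 - 2*t^2 - 48*t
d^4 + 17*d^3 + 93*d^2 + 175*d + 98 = (d + 1)*(d + 2)*(d + 7)^2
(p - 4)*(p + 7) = p^2 + 3*p - 28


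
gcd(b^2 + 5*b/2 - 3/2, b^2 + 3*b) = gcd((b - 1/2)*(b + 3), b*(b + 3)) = b + 3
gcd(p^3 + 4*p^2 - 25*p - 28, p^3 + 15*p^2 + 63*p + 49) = p^2 + 8*p + 7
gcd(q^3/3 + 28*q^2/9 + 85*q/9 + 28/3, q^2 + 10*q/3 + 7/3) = q + 7/3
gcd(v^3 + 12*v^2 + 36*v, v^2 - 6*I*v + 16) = 1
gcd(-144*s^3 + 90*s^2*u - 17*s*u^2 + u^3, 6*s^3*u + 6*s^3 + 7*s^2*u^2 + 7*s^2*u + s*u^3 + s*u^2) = 1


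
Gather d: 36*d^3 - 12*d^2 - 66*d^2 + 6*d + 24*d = 36*d^3 - 78*d^2 + 30*d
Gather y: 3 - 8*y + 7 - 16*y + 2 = 12 - 24*y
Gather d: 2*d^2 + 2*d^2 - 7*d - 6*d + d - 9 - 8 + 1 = 4*d^2 - 12*d - 16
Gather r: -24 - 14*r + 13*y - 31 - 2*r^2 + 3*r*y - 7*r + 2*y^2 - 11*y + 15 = -2*r^2 + r*(3*y - 21) + 2*y^2 + 2*y - 40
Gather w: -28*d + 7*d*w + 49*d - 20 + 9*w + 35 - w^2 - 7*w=21*d - w^2 + w*(7*d + 2) + 15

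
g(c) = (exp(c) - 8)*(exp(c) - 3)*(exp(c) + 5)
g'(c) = (exp(c) - 8)*(exp(c) - 3)*exp(c) + (exp(c) - 8)*(exp(c) + 5)*exp(c) + (exp(c) - 3)*(exp(c) + 5)*exp(c)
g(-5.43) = 119.86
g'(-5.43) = -0.14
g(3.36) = 18115.62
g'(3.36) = 60744.68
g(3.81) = 78530.94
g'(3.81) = 250263.52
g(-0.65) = 102.32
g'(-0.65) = -19.03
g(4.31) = 377067.54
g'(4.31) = 1168706.25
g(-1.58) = 113.37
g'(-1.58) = -6.87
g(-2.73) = 117.95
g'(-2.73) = -2.07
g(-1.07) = 108.70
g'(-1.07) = -11.92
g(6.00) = 64671054.10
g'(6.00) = 195014343.62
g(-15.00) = 120.00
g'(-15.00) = 0.00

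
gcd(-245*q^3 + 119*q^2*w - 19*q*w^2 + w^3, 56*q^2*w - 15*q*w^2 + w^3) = 7*q - w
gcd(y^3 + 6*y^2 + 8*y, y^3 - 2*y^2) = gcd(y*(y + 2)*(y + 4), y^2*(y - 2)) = y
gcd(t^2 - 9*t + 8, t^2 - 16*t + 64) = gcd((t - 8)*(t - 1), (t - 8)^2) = t - 8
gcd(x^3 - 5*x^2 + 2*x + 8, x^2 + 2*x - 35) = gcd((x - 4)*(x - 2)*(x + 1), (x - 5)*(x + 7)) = 1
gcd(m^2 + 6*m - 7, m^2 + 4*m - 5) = m - 1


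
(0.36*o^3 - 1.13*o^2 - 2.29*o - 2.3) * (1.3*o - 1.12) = 0.468*o^4 - 1.8722*o^3 - 1.7114*o^2 - 0.425199999999999*o + 2.576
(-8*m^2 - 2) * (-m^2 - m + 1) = 8*m^4 + 8*m^3 - 6*m^2 + 2*m - 2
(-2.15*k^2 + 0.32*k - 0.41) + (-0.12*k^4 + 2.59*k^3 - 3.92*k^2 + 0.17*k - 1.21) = -0.12*k^4 + 2.59*k^3 - 6.07*k^2 + 0.49*k - 1.62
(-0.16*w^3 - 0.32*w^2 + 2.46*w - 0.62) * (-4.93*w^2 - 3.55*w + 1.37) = 0.7888*w^5 + 2.1456*w^4 - 11.211*w^3 - 6.1148*w^2 + 5.5712*w - 0.8494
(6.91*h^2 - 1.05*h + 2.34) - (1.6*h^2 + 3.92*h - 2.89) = 5.31*h^2 - 4.97*h + 5.23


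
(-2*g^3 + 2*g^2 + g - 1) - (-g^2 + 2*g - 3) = -2*g^3 + 3*g^2 - g + 2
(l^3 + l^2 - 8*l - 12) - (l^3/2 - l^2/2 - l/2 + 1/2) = l^3/2 + 3*l^2/2 - 15*l/2 - 25/2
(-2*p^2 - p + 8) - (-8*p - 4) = -2*p^2 + 7*p + 12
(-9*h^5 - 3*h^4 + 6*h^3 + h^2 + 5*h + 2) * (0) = 0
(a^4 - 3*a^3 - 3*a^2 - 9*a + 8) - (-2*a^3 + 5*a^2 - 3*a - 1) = a^4 - a^3 - 8*a^2 - 6*a + 9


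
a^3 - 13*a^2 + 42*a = a*(a - 7)*(a - 6)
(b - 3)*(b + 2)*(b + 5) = b^3 + 4*b^2 - 11*b - 30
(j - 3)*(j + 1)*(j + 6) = j^3 + 4*j^2 - 15*j - 18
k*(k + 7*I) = k^2 + 7*I*k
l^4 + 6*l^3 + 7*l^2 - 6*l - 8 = (l - 1)*(l + 1)*(l + 2)*(l + 4)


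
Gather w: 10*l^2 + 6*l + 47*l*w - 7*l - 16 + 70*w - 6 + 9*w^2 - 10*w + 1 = 10*l^2 - l + 9*w^2 + w*(47*l + 60) - 21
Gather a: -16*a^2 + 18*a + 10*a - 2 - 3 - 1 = -16*a^2 + 28*a - 6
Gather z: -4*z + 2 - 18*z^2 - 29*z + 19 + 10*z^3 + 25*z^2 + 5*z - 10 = 10*z^3 + 7*z^2 - 28*z + 11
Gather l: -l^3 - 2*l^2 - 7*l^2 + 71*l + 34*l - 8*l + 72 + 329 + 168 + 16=-l^3 - 9*l^2 + 97*l + 585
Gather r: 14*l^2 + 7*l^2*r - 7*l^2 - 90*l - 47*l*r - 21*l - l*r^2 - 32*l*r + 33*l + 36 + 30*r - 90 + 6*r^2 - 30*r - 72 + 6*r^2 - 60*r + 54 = 7*l^2 - 78*l + r^2*(12 - l) + r*(7*l^2 - 79*l - 60) - 72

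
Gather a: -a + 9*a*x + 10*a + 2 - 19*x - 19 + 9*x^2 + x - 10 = a*(9*x + 9) + 9*x^2 - 18*x - 27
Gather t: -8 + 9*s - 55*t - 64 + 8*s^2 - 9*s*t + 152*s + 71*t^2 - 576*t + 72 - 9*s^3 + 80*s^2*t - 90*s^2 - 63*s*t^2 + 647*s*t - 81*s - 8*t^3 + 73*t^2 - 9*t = -9*s^3 - 82*s^2 + 80*s - 8*t^3 + t^2*(144 - 63*s) + t*(80*s^2 + 638*s - 640)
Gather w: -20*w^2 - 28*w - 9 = -20*w^2 - 28*w - 9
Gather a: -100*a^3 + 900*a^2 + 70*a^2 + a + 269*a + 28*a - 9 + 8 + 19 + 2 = -100*a^3 + 970*a^2 + 298*a + 20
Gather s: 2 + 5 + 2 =9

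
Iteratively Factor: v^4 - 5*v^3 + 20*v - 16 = (v + 2)*(v^3 - 7*v^2 + 14*v - 8) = (v - 1)*(v + 2)*(v^2 - 6*v + 8) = (v - 2)*(v - 1)*(v + 2)*(v - 4)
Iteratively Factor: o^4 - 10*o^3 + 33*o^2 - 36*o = (o - 3)*(o^3 - 7*o^2 + 12*o) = (o - 3)^2*(o^2 - 4*o) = (o - 4)*(o - 3)^2*(o)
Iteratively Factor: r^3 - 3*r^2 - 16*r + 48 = (r + 4)*(r^2 - 7*r + 12) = (r - 3)*(r + 4)*(r - 4)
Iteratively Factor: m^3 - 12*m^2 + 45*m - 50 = (m - 5)*(m^2 - 7*m + 10) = (m - 5)^2*(m - 2)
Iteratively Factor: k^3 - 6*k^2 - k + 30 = (k - 3)*(k^2 - 3*k - 10) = (k - 5)*(k - 3)*(k + 2)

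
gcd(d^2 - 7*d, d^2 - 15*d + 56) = d - 7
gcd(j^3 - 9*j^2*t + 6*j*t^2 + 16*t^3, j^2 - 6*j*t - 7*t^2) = j + t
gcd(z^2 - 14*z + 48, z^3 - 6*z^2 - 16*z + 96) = z - 6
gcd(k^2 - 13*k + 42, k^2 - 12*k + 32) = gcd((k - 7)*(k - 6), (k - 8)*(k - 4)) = 1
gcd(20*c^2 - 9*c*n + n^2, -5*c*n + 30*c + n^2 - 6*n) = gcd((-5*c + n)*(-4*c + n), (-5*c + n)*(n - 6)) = 5*c - n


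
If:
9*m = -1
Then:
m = -1/9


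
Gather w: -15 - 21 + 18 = -18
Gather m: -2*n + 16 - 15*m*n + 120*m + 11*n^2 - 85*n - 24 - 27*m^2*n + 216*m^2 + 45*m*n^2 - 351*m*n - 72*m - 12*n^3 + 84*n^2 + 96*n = m^2*(216 - 27*n) + m*(45*n^2 - 366*n + 48) - 12*n^3 + 95*n^2 + 9*n - 8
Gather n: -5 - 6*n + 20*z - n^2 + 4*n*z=-n^2 + n*(4*z - 6) + 20*z - 5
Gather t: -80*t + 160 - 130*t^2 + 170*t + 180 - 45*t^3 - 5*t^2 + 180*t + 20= -45*t^3 - 135*t^2 + 270*t + 360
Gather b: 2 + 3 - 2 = 3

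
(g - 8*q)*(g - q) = g^2 - 9*g*q + 8*q^2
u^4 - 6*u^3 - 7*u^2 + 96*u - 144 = (u - 4)*(u - 3)^2*(u + 4)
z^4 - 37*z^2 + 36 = (z - 6)*(z - 1)*(z + 1)*(z + 6)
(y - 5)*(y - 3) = y^2 - 8*y + 15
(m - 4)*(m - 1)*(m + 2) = m^3 - 3*m^2 - 6*m + 8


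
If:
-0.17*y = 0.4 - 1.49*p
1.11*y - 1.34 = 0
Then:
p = 0.41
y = 1.21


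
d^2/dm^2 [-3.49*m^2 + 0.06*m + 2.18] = -6.98000000000000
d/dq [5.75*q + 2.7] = 5.75000000000000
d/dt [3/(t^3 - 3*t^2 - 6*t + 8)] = 9*(-t^2 + 2*t + 2)/(t^3 - 3*t^2 - 6*t + 8)^2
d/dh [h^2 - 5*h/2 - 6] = 2*h - 5/2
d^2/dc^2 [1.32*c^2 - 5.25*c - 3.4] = 2.64000000000000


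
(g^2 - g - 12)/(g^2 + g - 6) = (g - 4)/(g - 2)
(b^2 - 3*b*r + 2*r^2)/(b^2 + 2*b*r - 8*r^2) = (b - r)/(b + 4*r)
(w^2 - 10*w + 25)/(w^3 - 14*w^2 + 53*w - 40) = (w - 5)/(w^2 - 9*w + 8)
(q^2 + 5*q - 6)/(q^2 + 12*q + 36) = (q - 1)/(q + 6)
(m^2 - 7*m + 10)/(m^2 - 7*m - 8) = (-m^2 + 7*m - 10)/(-m^2 + 7*m + 8)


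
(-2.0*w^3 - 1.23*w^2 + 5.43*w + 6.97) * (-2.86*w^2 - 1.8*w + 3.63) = 5.72*w^5 + 7.1178*w^4 - 20.5758*w^3 - 34.1731*w^2 + 7.1649*w + 25.3011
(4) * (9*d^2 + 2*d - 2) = 36*d^2 + 8*d - 8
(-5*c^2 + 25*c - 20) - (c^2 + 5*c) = -6*c^2 + 20*c - 20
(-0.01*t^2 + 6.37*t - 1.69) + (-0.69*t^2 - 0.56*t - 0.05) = -0.7*t^2 + 5.81*t - 1.74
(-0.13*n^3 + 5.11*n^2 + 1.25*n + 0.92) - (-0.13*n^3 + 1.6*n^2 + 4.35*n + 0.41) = 3.51*n^2 - 3.1*n + 0.51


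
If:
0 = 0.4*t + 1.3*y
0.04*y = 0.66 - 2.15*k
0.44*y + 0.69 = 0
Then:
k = 0.34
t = 5.10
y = -1.57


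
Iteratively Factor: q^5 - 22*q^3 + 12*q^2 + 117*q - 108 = (q + 3)*(q^4 - 3*q^3 - 13*q^2 + 51*q - 36) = (q + 3)*(q + 4)*(q^3 - 7*q^2 + 15*q - 9) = (q - 1)*(q + 3)*(q + 4)*(q^2 - 6*q + 9) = (q - 3)*(q - 1)*(q + 3)*(q + 4)*(q - 3)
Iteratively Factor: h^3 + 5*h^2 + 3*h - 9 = (h + 3)*(h^2 + 2*h - 3) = (h + 3)^2*(h - 1)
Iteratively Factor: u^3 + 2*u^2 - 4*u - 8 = (u + 2)*(u^2 - 4) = (u - 2)*(u + 2)*(u + 2)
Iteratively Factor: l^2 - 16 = (l + 4)*(l - 4)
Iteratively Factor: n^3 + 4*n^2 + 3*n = (n + 3)*(n^2 + n) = n*(n + 3)*(n + 1)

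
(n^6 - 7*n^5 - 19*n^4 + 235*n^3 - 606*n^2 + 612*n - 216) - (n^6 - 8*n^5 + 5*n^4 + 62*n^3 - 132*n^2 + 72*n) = n^5 - 24*n^4 + 173*n^3 - 474*n^2 + 540*n - 216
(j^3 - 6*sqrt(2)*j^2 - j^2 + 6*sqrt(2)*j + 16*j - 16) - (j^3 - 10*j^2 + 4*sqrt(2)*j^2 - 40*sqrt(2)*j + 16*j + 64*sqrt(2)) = -10*sqrt(2)*j^2 + 9*j^2 + 46*sqrt(2)*j - 64*sqrt(2) - 16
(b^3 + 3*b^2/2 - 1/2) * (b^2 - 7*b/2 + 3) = b^5 - 2*b^4 - 9*b^3/4 + 4*b^2 + 7*b/4 - 3/2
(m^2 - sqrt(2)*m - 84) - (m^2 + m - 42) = -sqrt(2)*m - m - 42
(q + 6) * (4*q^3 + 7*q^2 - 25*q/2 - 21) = 4*q^4 + 31*q^3 + 59*q^2/2 - 96*q - 126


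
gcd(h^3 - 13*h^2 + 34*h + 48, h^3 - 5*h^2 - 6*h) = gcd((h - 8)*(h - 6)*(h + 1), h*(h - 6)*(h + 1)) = h^2 - 5*h - 6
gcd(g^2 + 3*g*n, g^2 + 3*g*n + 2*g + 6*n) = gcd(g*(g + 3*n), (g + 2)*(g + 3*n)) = g + 3*n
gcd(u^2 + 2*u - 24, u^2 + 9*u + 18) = u + 6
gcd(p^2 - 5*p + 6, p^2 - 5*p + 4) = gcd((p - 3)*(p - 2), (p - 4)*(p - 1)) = 1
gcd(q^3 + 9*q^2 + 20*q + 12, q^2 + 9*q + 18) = q + 6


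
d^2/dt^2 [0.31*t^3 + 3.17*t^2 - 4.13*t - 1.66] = 1.86*t + 6.34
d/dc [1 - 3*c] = -3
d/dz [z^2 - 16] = 2*z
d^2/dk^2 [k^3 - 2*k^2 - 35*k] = 6*k - 4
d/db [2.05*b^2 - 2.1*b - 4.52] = 4.1*b - 2.1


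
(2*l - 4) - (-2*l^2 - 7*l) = 2*l^2 + 9*l - 4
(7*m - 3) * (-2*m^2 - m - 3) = -14*m^3 - m^2 - 18*m + 9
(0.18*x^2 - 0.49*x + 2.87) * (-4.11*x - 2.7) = -0.7398*x^3 + 1.5279*x^2 - 10.4727*x - 7.749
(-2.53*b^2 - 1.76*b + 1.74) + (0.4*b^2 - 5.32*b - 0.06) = -2.13*b^2 - 7.08*b + 1.68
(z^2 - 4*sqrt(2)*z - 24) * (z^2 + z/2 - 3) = z^4 - 4*sqrt(2)*z^3 + z^3/2 - 27*z^2 - 2*sqrt(2)*z^2 - 12*z + 12*sqrt(2)*z + 72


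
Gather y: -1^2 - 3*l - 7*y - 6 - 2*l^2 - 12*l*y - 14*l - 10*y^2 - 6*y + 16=-2*l^2 - 17*l - 10*y^2 + y*(-12*l - 13) + 9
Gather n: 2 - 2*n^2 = 2 - 2*n^2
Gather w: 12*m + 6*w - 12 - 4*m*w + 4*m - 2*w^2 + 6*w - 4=16*m - 2*w^2 + w*(12 - 4*m) - 16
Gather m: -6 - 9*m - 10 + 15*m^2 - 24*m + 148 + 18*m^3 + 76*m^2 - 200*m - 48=18*m^3 + 91*m^2 - 233*m + 84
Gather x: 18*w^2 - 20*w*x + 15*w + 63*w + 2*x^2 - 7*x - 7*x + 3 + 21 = 18*w^2 + 78*w + 2*x^2 + x*(-20*w - 14) + 24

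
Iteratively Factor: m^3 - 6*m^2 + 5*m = (m)*(m^2 - 6*m + 5) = m*(m - 1)*(m - 5)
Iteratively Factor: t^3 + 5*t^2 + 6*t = (t + 3)*(t^2 + 2*t) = (t + 2)*(t + 3)*(t)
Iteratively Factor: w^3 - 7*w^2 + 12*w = (w - 3)*(w^2 - 4*w) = (w - 4)*(w - 3)*(w)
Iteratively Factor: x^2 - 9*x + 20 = (x - 5)*(x - 4)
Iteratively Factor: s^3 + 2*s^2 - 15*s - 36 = (s + 3)*(s^2 - s - 12) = (s + 3)^2*(s - 4)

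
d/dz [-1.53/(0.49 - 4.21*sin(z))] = -6.4413*cos(z)/(4.21*sin(z) - 0.49)^2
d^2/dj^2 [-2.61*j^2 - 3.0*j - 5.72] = -5.22000000000000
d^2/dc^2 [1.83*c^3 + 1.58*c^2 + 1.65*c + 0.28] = 10.98*c + 3.16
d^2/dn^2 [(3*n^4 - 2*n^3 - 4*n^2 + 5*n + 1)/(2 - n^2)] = 2*(-3*n^6 + 18*n^4 - n^3 - 51*n^2 - 6*n + 14)/(n^6 - 6*n^4 + 12*n^2 - 8)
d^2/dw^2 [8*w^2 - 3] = 16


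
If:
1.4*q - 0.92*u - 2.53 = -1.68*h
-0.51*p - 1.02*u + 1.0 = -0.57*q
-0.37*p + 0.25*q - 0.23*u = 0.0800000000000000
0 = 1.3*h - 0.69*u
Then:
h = 1.15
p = -0.32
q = 1.85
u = 2.17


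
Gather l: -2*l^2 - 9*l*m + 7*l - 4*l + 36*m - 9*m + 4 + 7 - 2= -2*l^2 + l*(3 - 9*m) + 27*m + 9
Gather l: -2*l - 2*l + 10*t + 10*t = -4*l + 20*t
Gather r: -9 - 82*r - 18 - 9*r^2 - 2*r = -9*r^2 - 84*r - 27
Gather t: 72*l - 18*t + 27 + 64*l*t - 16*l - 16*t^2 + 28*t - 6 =56*l - 16*t^2 + t*(64*l + 10) + 21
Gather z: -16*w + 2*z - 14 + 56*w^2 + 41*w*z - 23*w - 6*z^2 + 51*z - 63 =56*w^2 - 39*w - 6*z^2 + z*(41*w + 53) - 77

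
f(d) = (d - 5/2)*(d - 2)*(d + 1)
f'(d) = (d - 5/2)*(d - 2) + (d - 5/2)*(d + 1) + (d - 2)*(d + 1)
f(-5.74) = -302.31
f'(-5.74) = 139.52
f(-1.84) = -14.00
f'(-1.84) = 23.54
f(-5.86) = -319.35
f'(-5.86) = 144.54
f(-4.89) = -198.07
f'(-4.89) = 106.47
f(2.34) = -0.18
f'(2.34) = 0.55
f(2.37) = -0.16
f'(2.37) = 0.76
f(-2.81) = -46.23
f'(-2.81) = 43.86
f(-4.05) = -120.86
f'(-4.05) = 78.06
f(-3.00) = -55.00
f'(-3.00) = 48.50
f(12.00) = 1235.00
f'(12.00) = 348.50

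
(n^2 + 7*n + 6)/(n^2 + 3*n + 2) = (n + 6)/(n + 2)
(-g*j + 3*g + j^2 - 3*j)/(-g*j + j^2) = (j - 3)/j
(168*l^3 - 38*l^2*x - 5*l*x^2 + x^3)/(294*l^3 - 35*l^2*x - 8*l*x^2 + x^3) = (-4*l + x)/(-7*l + x)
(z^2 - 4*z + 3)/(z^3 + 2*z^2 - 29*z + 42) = (z - 1)/(z^2 + 5*z - 14)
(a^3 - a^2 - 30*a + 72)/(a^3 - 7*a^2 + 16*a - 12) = (a^2 + 2*a - 24)/(a^2 - 4*a + 4)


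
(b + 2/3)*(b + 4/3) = b^2 + 2*b + 8/9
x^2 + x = x*(x + 1)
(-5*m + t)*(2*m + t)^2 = -20*m^3 - 16*m^2*t - m*t^2 + t^3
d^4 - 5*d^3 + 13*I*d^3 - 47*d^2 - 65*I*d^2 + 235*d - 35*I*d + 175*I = (d - 5)*(d + I)*(d + 5*I)*(d + 7*I)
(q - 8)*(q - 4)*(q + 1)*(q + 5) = q^4 - 6*q^3 - 35*q^2 + 132*q + 160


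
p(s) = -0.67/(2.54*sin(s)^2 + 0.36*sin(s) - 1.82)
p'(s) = -0.67*(-5.08*sin(s)*cos(s) - 0.36*cos(s))/(2.54*sin(s)^2 + 0.36*sin(s) - 1.82)^2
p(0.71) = 1.32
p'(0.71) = 7.28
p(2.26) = 22.84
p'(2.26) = -2118.69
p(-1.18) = -36.06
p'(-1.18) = -3206.92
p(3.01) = 0.39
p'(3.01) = -0.23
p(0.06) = 0.37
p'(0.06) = 0.14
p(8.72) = 1.29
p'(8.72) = -6.87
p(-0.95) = 1.55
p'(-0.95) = -7.87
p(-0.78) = 0.82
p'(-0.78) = -2.29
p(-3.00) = 0.37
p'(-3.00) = 0.07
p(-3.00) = 0.37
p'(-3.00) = 0.07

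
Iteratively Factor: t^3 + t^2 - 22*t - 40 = (t - 5)*(t^2 + 6*t + 8) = (t - 5)*(t + 4)*(t + 2)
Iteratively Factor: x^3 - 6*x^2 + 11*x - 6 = (x - 2)*(x^2 - 4*x + 3) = (x - 3)*(x - 2)*(x - 1)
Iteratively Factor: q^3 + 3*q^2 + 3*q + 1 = (q + 1)*(q^2 + 2*q + 1) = (q + 1)^2*(q + 1)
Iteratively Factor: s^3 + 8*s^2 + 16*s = (s)*(s^2 + 8*s + 16) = s*(s + 4)*(s + 4)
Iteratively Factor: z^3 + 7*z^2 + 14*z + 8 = (z + 2)*(z^2 + 5*z + 4) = (z + 2)*(z + 4)*(z + 1)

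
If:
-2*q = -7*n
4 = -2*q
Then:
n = -4/7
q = -2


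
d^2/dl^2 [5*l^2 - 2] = 10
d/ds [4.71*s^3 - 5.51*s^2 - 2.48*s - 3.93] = 14.13*s^2 - 11.02*s - 2.48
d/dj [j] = 1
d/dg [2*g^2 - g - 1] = 4*g - 1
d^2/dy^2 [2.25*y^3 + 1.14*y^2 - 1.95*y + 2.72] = 13.5*y + 2.28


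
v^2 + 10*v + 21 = (v + 3)*(v + 7)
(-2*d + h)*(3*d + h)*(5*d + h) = -30*d^3 - d^2*h + 6*d*h^2 + h^3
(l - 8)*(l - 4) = l^2 - 12*l + 32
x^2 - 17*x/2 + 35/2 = (x - 5)*(x - 7/2)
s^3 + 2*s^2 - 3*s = s*(s - 1)*(s + 3)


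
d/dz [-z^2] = -2*z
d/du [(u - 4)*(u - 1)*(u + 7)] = 3*u^2 + 4*u - 31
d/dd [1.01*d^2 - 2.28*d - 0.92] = 2.02*d - 2.28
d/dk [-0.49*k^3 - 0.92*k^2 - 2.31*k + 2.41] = -1.47*k^2 - 1.84*k - 2.31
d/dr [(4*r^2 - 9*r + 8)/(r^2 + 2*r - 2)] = (17*r^2 - 32*r + 2)/(r^4 + 4*r^3 - 8*r + 4)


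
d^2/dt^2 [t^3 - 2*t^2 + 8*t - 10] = 6*t - 4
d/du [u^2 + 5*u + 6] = 2*u + 5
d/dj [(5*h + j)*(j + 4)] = 5*h + 2*j + 4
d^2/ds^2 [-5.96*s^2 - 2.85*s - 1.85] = -11.9200000000000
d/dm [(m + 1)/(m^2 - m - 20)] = (m^2 - m - (m + 1)*(2*m - 1) - 20)/(-m^2 + m + 20)^2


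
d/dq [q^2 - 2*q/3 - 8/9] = 2*q - 2/3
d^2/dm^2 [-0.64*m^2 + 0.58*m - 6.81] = -1.28000000000000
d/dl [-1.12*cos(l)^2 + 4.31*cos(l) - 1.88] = (2.24*cos(l) - 4.31)*sin(l)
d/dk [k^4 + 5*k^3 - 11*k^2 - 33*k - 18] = 4*k^3 + 15*k^2 - 22*k - 33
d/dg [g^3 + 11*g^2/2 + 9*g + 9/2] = 3*g^2 + 11*g + 9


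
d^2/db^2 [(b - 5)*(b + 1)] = 2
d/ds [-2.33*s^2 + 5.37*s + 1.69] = 5.37 - 4.66*s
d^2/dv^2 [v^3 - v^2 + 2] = 6*v - 2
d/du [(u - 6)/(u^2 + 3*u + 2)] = (u^2 + 3*u - (u - 6)*(2*u + 3) + 2)/(u^2 + 3*u + 2)^2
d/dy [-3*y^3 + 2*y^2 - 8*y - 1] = -9*y^2 + 4*y - 8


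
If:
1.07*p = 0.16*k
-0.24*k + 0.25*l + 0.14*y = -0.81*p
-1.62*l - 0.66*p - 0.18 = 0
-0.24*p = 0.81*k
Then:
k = 0.00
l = -0.11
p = 0.00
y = 0.20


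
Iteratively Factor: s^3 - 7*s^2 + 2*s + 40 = (s - 5)*(s^2 - 2*s - 8) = (s - 5)*(s + 2)*(s - 4)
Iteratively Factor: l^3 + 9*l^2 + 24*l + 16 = (l + 4)*(l^2 + 5*l + 4) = (l + 4)^2*(l + 1)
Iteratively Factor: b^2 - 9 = (b - 3)*(b + 3)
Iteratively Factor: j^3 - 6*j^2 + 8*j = (j)*(j^2 - 6*j + 8) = j*(j - 4)*(j - 2)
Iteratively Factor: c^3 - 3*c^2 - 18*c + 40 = (c - 2)*(c^2 - c - 20) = (c - 5)*(c - 2)*(c + 4)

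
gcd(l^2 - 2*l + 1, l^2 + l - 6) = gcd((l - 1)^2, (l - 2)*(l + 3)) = 1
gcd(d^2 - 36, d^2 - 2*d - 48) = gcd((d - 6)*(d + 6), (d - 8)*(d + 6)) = d + 6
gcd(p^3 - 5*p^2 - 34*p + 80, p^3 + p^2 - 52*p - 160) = p^2 - 3*p - 40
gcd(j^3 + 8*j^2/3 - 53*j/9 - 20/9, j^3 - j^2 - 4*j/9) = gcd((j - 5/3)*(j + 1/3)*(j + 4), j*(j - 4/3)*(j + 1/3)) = j + 1/3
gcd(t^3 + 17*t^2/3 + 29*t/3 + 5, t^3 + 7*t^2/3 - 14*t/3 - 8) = t + 3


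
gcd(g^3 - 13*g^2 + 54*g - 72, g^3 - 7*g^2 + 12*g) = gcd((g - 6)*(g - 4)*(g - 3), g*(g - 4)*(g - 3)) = g^2 - 7*g + 12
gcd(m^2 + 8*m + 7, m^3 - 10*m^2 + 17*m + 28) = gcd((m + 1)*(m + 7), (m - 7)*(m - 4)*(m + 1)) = m + 1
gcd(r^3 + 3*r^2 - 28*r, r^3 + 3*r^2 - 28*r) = r^3 + 3*r^2 - 28*r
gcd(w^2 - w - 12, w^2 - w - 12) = w^2 - w - 12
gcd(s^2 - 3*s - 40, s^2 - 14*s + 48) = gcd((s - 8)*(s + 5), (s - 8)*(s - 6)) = s - 8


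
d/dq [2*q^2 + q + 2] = 4*q + 1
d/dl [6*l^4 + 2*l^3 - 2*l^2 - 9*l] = 24*l^3 + 6*l^2 - 4*l - 9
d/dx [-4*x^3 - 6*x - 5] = -12*x^2 - 6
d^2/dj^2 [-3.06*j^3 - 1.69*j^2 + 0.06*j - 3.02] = -18.36*j - 3.38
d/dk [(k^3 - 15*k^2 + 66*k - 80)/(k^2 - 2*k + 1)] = (k^3 - 3*k^2 - 36*k + 94)/(k^3 - 3*k^2 + 3*k - 1)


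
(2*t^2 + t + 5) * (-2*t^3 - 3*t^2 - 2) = -4*t^5 - 8*t^4 - 13*t^3 - 19*t^2 - 2*t - 10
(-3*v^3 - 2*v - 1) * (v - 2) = -3*v^4 + 6*v^3 - 2*v^2 + 3*v + 2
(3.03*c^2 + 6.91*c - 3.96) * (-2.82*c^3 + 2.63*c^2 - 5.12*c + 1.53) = -8.5446*c^5 - 11.5173*c^4 + 13.8269*c^3 - 41.1581*c^2 + 30.8475*c - 6.0588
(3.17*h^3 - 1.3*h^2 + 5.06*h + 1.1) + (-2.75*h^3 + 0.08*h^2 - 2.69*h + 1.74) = 0.42*h^3 - 1.22*h^2 + 2.37*h + 2.84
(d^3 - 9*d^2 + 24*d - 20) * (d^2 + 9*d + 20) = d^5 - 37*d^3 + 16*d^2 + 300*d - 400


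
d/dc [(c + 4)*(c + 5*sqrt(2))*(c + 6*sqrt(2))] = 3*c^2 + 8*c + 22*sqrt(2)*c + 60 + 44*sqrt(2)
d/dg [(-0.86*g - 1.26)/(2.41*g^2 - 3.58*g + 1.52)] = (2.0726*g^2 + 6.0732*g - 5.818)/(5.8081*g^4 - 17.2556*g^3 + 20.1428*g^2 - 10.8832*g + 2.3104)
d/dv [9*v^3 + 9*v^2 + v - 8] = 27*v^2 + 18*v + 1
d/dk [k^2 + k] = 2*k + 1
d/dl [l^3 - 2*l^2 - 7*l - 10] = 3*l^2 - 4*l - 7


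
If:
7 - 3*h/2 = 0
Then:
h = 14/3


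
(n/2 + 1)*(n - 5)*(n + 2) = n^3/2 - n^2/2 - 8*n - 10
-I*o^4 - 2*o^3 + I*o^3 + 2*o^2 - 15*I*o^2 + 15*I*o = o*(o - 5*I)*(o + 3*I)*(-I*o + I)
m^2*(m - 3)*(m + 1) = m^4 - 2*m^3 - 3*m^2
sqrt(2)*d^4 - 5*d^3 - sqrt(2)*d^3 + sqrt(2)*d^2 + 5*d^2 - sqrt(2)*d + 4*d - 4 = (d - 1)*(d - 2*sqrt(2))*(d - sqrt(2))*(sqrt(2)*d + 1)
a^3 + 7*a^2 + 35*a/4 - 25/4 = (a - 1/2)*(a + 5/2)*(a + 5)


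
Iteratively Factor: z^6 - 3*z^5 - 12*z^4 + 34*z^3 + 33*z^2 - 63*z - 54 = (z - 2)*(z^5 - z^4 - 14*z^3 + 6*z^2 + 45*z + 27) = (z - 2)*(z + 1)*(z^4 - 2*z^3 - 12*z^2 + 18*z + 27) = (z - 3)*(z - 2)*(z + 1)*(z^3 + z^2 - 9*z - 9) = (z - 3)*(z - 2)*(z + 1)^2*(z^2 - 9) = (z - 3)*(z - 2)*(z + 1)^2*(z + 3)*(z - 3)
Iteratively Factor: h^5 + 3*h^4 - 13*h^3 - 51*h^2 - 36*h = (h + 3)*(h^4 - 13*h^2 - 12*h) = h*(h + 3)*(h^3 - 13*h - 12) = h*(h + 1)*(h + 3)*(h^2 - h - 12) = h*(h + 1)*(h + 3)^2*(h - 4)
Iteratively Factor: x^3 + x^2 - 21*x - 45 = (x - 5)*(x^2 + 6*x + 9) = (x - 5)*(x + 3)*(x + 3)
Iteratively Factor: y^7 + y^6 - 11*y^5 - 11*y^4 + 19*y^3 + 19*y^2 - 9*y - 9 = (y + 1)*(y^6 - 11*y^4 + 19*y^2 - 9) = (y - 1)*(y + 1)*(y^5 + y^4 - 10*y^3 - 10*y^2 + 9*y + 9) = (y - 1)*(y + 1)*(y + 3)*(y^4 - 2*y^3 - 4*y^2 + 2*y + 3) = (y - 1)*(y + 1)^2*(y + 3)*(y^3 - 3*y^2 - y + 3) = (y - 1)*(y + 1)^3*(y + 3)*(y^2 - 4*y + 3) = (y - 3)*(y - 1)*(y + 1)^3*(y + 3)*(y - 1)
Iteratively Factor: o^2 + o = (o + 1)*(o)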